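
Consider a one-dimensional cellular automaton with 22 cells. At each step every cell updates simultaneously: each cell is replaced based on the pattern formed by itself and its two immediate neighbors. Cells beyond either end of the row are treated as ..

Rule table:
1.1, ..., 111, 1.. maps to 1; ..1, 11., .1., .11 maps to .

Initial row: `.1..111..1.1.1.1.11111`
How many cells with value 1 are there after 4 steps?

9

..1..1.1..1.1.1.1.111.
1..1..1.1..1.1.1.1.1.1
.1..1..1.1..1.1.1.1.1.
..1..1..1.1..1.1.1.1.1
count of 1: 9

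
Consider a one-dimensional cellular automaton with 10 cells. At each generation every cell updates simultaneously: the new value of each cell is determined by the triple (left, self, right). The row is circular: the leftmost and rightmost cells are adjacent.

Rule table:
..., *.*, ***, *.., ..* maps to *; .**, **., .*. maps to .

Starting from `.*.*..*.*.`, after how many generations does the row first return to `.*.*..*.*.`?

2

*.*.**.*.*
.*.*..*.*.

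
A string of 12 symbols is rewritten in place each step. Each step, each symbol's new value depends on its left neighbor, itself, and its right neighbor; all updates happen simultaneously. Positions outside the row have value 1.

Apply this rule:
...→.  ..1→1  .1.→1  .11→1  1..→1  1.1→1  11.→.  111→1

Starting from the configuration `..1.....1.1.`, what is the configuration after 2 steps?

111.1.111111

1111...11111
111.1.111111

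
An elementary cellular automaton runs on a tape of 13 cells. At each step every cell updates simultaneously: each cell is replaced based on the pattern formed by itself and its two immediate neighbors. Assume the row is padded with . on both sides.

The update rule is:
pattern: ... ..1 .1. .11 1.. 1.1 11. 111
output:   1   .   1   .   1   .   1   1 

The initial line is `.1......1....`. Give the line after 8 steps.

11..11..111.1

.111111.11111
..11111..1111
1..11111..111
11..11111..11
.11..11111..1
..11..11111.1
1..11..1111.1
11..11..111.1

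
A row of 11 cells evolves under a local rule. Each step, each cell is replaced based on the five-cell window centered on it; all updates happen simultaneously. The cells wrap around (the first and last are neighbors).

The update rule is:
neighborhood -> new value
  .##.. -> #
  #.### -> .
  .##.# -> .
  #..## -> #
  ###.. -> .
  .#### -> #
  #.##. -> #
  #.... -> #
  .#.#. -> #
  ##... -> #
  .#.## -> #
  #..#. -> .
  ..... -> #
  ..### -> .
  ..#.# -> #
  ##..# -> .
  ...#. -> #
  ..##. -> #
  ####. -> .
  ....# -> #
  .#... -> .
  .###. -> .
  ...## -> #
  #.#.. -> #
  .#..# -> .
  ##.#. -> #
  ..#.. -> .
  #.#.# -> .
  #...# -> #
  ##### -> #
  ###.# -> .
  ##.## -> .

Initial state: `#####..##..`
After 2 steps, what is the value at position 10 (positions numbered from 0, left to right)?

.##...###.#
######...#.
position 10 holds .

.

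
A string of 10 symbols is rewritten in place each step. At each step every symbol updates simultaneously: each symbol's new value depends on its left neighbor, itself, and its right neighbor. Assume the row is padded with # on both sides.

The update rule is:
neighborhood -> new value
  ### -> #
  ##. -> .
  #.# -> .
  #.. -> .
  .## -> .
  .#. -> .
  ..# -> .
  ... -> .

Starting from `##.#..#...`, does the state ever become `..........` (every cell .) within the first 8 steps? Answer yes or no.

yes

step 1: #.........
step 2: ..........
all cells are . at step 2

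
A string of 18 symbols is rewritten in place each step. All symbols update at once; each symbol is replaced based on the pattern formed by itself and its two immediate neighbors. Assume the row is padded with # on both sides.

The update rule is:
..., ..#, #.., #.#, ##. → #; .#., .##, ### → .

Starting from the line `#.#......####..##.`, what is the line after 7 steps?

##.######...###.##
.##.....####..##..
#.######...###.###
##.....####..##...
.######...###.####
#.....####..##....
######...###.#####

######...###.#####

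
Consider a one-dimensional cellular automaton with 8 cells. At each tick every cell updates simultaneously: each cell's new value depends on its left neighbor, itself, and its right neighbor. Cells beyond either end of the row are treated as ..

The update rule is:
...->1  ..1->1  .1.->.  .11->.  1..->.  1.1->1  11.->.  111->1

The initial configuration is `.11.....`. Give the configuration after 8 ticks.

tick 1: 1...1111
tick 2: ..11.11.
tick 3: 11..1...
tick 4: ...1..11
tick 5: 111..1..
tick 6: .1..1..1
tick 7: 1..1..1.
tick 8: ..1..1..

..1..1..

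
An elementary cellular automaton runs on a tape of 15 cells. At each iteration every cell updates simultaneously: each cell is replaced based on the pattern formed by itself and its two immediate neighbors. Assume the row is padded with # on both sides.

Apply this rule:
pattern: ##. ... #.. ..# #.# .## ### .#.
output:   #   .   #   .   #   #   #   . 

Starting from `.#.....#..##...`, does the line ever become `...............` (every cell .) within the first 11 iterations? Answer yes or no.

#.#.....#.###..
##.#.....#####.
###.#....######
####.#...######
#####.#..######
######.#.######
#######.#######
###############
###############  (fixed point — unchanged through iteration 11)
iteration 11 is ###############, still not uniform .

no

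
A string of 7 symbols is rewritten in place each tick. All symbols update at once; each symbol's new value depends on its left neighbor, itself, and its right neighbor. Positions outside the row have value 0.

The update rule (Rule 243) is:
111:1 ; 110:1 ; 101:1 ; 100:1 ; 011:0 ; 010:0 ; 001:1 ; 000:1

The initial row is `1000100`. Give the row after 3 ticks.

0101110

tick 1: 0111011
tick 2: 1011101
tick 3: 0101110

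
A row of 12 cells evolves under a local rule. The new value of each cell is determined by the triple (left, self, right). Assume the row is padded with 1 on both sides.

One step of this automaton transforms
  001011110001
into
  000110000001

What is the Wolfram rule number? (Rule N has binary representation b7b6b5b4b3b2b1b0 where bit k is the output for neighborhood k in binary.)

position 5: 111 → 0  (bit 7 = 0)
position 7: 110 → 0  (bit 6 = 0)
position 3: 101 → 1  (bit 5 = 1)
position 0: 100 → 0  (bit 4 = 0)
position 4: 011 → 1  (bit 3 = 1)
position 2: 010 → 0  (bit 2 = 0)
position 1: 001 → 0  (bit 1 = 0)
position 9: 000 → 0  (bit 0 = 0)
bits b7..b0 = 00101000 = 40

40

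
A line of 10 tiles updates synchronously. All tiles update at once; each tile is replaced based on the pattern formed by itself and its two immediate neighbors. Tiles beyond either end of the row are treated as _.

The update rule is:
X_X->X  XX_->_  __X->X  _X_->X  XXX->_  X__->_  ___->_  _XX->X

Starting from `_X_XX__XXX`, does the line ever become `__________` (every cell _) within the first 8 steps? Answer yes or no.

XXXX__XX__
X____XX___
X___XX____
X__XX_____
X_XX______
XXX_______
X_________
X_________
step 8 is X_________, still not uniform _

no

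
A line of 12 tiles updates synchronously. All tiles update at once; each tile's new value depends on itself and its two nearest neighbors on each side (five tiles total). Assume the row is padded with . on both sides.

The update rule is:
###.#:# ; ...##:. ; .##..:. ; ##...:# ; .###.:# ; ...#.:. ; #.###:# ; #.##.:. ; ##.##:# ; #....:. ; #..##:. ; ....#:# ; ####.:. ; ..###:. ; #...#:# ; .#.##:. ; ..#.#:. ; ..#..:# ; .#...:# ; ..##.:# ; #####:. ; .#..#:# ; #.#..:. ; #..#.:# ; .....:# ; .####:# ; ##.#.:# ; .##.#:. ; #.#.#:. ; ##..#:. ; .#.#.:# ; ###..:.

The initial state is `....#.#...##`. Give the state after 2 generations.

generation 1: ###..#.##.#.
generation 2: .#..#....#.#

.#..#....#.#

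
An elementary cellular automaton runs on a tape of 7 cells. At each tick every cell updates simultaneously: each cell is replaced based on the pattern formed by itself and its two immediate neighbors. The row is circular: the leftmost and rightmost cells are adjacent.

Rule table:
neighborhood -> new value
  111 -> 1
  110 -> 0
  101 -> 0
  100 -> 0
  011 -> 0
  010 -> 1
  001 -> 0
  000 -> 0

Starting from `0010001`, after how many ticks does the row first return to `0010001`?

1

0010001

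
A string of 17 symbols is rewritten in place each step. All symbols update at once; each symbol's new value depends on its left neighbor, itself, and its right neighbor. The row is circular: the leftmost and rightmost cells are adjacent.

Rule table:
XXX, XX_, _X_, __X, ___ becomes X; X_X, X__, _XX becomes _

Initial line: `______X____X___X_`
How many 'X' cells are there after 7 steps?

XXXXXXX_XXXX_XXX_
_XXXXXX__XXX__XX_
X_XXXXX_X_XX_X_X_
X__XXXX_X__X_X_X_
X_X_XXX_X_XX_X_X_
X_X__XX_X__X_X_X_
X_X_X_X_X_XX_X_X_
count of X: 9

9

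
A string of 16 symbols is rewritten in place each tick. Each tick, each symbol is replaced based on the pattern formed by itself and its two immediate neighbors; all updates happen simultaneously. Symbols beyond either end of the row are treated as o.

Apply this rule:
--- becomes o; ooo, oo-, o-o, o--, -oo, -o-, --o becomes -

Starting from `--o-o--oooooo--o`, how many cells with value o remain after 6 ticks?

14

----------------
-oooooooooooooo-
----------------  (repeats tick 1; period 2)
tick 6: -oooooooooooooo-
count of o: 14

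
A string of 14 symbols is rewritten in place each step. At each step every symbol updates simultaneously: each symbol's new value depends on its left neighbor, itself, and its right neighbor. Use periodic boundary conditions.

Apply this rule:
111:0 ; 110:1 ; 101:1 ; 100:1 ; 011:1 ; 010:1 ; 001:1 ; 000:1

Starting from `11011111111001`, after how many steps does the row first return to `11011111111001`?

2

01110000001111
11011111111001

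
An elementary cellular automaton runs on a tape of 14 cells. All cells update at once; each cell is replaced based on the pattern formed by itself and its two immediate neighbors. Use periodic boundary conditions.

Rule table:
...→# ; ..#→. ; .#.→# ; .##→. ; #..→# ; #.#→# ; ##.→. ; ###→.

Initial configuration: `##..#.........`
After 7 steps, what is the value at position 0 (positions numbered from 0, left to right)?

step 1: ..#.#########.
step 2: #.##.........#
step 3: .#..########..
step 4: .##.........##
step 5: #..########...
step 6: ##.........##.
step 7: ..########...#
position 0 holds .

.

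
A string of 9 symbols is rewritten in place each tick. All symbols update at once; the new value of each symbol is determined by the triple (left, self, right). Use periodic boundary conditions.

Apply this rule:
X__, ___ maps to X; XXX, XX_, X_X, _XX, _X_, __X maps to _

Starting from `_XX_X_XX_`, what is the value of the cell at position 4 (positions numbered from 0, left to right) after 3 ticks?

_

tick 1: ________X
tick 2: XXXXXXX__
tick 3: _______X_
position 4 holds _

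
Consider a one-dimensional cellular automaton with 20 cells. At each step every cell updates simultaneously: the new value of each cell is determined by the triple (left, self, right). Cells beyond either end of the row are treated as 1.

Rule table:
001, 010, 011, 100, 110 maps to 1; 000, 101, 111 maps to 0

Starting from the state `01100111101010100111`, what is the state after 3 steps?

01111100101010111100
01000111101010100111
01101100101010111100

01101100101010111100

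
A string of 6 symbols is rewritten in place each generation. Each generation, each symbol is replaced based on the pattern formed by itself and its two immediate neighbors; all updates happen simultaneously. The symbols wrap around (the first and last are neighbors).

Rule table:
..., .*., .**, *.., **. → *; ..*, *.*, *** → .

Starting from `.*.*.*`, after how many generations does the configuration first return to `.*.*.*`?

generation 1: .*.*.*

1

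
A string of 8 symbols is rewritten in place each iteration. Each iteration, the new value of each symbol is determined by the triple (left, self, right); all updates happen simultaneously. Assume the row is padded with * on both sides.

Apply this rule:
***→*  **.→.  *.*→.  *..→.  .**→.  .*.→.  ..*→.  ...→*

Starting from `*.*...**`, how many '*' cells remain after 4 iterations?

3

....*..*
.**.....
....***.
.**..*..
count of *: 3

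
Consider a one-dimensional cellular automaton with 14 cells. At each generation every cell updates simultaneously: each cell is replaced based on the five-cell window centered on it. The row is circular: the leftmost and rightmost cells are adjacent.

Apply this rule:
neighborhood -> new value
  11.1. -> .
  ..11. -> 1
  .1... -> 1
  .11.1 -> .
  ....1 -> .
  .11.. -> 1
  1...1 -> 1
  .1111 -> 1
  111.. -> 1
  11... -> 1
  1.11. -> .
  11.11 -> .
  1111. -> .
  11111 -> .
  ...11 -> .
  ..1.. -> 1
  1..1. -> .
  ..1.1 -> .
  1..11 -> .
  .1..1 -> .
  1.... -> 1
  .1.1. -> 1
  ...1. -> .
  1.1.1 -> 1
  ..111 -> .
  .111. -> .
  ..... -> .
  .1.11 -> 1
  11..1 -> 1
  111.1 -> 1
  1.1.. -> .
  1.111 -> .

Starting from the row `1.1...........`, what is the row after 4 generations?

.1.11.........
..1.111.......
...1..111.....
...1....111...

...1....111...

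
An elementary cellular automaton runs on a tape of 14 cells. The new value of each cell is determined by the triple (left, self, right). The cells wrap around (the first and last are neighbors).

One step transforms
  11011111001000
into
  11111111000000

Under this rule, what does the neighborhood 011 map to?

At position 0 the neighborhood is 011; the next row has 1 there.

1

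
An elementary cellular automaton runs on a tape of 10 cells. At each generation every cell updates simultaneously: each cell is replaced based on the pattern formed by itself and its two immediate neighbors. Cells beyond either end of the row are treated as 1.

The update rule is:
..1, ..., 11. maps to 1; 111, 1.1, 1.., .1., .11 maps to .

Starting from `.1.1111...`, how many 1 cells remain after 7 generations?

......1.11
.11111....
.....1.111
.1111.....
....1.1111
.111......
...1.11111
count of 1: 6

6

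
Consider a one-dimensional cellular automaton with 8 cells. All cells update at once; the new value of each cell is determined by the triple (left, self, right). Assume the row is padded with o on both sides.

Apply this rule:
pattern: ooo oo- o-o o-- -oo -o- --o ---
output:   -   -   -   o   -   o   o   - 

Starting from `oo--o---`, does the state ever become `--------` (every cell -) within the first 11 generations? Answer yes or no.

generation 1: --oooo-o
generation 2: oo------
generation 3: --o----o
generation 4: oooo--o-
generation 5: ----ooo-
generation 6: o--o----
generation 7: -oooo--o
generation 8: -----oo-
generation 9: o---o---
generation 10: -o-ooo-o
generation 11: -o------
generation 11 is -o------, still not uniform -

no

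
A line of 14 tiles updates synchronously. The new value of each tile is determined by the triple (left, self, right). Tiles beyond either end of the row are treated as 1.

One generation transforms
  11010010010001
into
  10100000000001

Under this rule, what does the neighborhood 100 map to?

0

At position 4 the neighborhood is 100; the next row has 0 there.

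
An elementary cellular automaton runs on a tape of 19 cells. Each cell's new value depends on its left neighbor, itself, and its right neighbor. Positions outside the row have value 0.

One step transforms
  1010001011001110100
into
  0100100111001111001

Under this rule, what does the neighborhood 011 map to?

1

At position 8 the neighborhood is 011; the next row has 1 there.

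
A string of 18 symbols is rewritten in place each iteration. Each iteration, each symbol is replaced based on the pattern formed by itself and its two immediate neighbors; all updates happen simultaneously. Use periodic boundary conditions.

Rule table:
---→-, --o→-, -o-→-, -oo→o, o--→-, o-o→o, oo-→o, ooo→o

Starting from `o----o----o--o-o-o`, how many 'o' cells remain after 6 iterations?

o-------------o-oo
o--------------ooo
o--------------ooo  (fixed point — unchanged through iteration 6)
count of o: 4

4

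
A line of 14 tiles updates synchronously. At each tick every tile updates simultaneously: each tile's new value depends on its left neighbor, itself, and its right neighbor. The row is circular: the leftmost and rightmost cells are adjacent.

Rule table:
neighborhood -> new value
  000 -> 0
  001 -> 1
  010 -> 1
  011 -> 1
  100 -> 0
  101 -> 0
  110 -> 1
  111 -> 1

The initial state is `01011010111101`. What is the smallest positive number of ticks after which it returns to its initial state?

tick 1: 01011010111101

1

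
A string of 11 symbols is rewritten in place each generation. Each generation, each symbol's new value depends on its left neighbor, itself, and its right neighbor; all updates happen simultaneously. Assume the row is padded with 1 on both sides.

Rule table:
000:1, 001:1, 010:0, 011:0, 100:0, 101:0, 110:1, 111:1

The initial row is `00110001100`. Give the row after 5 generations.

01011100001

01010110101
00000010000
01111100111
00111101011
01011100001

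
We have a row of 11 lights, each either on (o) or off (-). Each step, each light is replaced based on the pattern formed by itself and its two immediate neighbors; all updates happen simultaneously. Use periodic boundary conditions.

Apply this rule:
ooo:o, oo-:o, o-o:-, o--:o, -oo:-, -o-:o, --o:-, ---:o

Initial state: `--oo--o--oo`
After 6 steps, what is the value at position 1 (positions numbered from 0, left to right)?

-

o--oo-oo--o
oo--o--oo--
-oo-oo--oo-
--o--oo--oo
o-oo--oo--o
o--oo--oo--
position 1 holds -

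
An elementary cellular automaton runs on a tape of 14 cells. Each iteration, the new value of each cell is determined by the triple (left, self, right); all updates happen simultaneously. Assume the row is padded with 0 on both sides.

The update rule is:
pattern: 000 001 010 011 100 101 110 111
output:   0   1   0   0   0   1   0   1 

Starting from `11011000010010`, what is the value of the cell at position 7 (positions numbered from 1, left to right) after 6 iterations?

iteration 1: 00100000100100
iteration 2: 01000001001000
iteration 3: 10000010010000
iteration 4: 00000100100000
iteration 5: 00001001000000
iteration 6: 00010010000000
position 7 holds 1

1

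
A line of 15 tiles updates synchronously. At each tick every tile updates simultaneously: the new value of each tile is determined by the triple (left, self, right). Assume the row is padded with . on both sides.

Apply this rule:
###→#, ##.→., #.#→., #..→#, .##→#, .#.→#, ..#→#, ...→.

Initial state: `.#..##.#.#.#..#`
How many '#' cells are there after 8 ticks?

#####..#.#.####
####.###.#.###.
###..##..#.##.#
##.###.###.#..#
#..##..##..####
####.###.#####.
###..##..####.#
##.###.#####..#
count of #: 11

11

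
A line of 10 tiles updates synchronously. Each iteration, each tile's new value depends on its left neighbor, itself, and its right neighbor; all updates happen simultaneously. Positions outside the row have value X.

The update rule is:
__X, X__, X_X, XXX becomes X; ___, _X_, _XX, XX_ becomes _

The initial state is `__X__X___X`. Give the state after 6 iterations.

X_X__X_X_X

XX_XX_X_X_
X_X__X_X_X
_X_XX_X_X_
X_X__X_X_X  (repeats iteration 2; period 2)
iteration 6: X_X__X_X_X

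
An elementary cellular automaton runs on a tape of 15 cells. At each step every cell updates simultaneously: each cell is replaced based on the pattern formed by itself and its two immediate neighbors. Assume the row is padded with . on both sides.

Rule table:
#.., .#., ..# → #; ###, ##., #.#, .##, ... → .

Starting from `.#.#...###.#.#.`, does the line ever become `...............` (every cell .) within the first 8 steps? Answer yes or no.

no

##.##.#....#.##
......##..##...
.....#..##..#..
....####..####.
...#....##....#
..###..#..#..##
.#...########..
###.#........#.
step 8 is ###.#........#., still not uniform .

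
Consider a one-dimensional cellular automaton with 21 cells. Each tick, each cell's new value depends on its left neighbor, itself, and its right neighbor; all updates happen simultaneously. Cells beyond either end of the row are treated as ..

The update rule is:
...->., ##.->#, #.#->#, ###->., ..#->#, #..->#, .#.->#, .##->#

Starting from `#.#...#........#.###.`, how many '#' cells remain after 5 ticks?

####.###......####.##
#..###.##....##..####
####.#####..######..#
#..###...####....####
####.##.##..##..##..#
count of #: 13

13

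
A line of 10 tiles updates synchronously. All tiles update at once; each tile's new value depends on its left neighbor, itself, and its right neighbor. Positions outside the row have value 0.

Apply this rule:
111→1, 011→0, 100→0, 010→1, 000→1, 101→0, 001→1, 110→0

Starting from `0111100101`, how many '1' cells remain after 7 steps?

4

step 1: 1011001101
step 2: 1000010001
step 3: 1011110111
step 4: 1001100010
step 5: 1010001110
step 6: 1010110100
step 7: 1010000101
count of 1: 4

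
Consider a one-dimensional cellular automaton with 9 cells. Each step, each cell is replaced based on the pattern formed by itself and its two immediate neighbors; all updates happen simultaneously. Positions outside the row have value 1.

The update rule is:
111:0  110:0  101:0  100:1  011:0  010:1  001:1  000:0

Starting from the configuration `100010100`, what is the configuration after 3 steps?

010110111
010000000
011000001

011000001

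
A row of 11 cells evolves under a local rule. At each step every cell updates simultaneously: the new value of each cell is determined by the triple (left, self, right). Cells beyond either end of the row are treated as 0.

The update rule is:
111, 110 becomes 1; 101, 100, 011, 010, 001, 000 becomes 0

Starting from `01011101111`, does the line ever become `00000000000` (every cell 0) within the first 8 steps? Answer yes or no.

00001100111
00000100011
00000000001
00000000000
all cells are 0 at step 4

yes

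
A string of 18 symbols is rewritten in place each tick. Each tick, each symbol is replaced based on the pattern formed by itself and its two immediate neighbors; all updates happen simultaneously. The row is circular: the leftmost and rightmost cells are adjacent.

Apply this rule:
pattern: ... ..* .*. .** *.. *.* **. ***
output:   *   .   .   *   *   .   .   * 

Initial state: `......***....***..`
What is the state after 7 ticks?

*.....***.....*.*.

*****.**.***.**.**
****..*..**..*..**
***.*..*.*.*..*.**
**...*......*...**
*.**..*****..**.**
..*.*.****.*.*..**
*.....***.....*.*.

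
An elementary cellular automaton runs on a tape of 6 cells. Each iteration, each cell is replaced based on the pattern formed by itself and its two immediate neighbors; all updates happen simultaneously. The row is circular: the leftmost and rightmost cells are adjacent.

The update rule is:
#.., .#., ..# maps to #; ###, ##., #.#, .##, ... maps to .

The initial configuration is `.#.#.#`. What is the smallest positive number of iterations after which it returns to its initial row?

iteration 1: .#.#.#

1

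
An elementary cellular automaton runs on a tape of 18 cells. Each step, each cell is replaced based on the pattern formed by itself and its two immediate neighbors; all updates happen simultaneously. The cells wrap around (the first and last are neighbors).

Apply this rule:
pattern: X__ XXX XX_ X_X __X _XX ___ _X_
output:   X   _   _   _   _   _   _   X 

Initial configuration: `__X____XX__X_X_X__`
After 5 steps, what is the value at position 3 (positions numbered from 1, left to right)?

X

__XX_____X_X_X_XX_
____X____X_X_X___X
X___XX___X_X_XX__X
_X____X__X_X___X__
_XX___XX_X_XX__XX_
position 3 holds X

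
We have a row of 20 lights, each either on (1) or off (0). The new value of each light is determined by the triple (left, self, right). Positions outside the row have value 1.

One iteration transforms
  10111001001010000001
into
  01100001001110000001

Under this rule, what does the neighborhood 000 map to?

At position 14 the neighborhood is 000; the next row has 0 there.

0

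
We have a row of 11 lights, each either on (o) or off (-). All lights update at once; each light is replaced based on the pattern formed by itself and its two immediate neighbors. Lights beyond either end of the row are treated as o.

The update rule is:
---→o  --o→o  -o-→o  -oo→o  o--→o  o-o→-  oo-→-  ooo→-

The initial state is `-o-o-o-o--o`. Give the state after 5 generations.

-o-o-o-oooo
-o-o-o-o---
-o-o-o-oooo  (repeats generation 1; period 2)
generation 5: -o-o-o-oooo

-o-o-o-oooo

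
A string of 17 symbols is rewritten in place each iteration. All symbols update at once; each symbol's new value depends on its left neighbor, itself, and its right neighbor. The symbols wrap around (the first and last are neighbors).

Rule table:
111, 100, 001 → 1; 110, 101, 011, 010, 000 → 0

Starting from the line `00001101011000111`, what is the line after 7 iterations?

10010000000101010
01101000001000000
10000100010100000
01001010100010001
00110000010101010
01001000100000001
00110101010000010

00110101010000010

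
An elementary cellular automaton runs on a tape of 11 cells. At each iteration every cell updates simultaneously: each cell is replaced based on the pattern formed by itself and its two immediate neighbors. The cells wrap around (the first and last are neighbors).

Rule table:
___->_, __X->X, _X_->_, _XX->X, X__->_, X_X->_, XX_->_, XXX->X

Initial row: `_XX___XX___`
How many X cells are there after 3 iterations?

XX___XX____
X___XX____X
___XX____XX
count of X: 4

4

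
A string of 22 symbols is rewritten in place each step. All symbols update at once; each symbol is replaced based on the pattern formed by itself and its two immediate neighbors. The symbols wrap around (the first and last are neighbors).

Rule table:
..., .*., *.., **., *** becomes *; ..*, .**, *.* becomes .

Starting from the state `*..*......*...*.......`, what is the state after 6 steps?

**..**..*****..**..***

step 1: **.******.***.*******.
step 2: .*..*****..**..******.
step 3: .**..*****..**..******
step 4: ..**..*****..**..*****
step 5: *..**..*****..**..****
step 6: **..**..*****..**..***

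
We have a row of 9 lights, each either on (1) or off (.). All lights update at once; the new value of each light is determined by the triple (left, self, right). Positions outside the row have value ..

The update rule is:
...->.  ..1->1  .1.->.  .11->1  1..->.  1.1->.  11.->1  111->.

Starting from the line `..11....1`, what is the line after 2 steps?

.111...1.
11.1..1..

11.1..1..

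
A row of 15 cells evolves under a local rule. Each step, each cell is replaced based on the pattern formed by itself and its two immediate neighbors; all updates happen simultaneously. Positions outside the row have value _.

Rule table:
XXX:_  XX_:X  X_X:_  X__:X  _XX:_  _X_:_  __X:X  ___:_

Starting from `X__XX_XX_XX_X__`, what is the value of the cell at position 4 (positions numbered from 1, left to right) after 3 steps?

_XX_X__X__X__X_
X_X__XX_XX_XX_X
___XX_X__X__X__
position 4 holds X

X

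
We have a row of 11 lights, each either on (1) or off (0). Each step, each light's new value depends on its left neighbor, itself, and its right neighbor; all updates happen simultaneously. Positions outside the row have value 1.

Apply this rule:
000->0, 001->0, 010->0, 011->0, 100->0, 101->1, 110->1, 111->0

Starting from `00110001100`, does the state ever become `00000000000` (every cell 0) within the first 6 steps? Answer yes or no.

yes

00010000100
00000000000
all cells are 0 at step 2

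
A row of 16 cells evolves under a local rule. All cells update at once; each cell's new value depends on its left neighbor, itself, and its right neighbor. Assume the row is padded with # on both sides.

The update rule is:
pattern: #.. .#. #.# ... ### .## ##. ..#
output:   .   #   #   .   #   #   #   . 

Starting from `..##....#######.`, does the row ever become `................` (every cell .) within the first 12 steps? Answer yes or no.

..##....########
..##....########  (fixed point — unchanged through step 12)
step 12 is ..##....########, still not uniform .

no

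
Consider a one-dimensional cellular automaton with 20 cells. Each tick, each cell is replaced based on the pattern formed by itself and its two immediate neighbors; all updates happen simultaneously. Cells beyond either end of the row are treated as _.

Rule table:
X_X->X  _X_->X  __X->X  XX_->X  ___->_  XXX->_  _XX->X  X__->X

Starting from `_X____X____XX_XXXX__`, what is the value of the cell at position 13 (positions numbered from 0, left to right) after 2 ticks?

XXX__XXX__XXXXX__XX_
X_XXXX_XXXX___XXXXXX
position 13 holds _

_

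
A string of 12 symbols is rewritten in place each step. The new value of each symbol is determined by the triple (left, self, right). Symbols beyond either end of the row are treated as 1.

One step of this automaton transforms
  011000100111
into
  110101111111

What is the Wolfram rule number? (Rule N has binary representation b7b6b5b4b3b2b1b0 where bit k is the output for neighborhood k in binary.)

position 10: 111 → 1  (bit 7 = 1)
position 2: 110 → 0  (bit 6 = 0)
position 0: 101 → 1  (bit 5 = 1)
position 3: 100 → 1  (bit 4 = 1)
position 1: 011 → 1  (bit 3 = 1)
position 6: 010 → 1  (bit 2 = 1)
position 5: 001 → 1  (bit 1 = 1)
position 4: 000 → 0  (bit 0 = 0)
bits b7..b0 = 10111110 = 190

190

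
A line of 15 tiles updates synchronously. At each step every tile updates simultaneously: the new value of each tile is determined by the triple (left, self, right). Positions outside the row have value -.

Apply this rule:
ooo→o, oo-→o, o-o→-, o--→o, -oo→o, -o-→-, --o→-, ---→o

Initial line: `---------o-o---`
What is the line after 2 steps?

oooooooo----ooo
ooooooooooo-ooo

ooooooooooo-ooo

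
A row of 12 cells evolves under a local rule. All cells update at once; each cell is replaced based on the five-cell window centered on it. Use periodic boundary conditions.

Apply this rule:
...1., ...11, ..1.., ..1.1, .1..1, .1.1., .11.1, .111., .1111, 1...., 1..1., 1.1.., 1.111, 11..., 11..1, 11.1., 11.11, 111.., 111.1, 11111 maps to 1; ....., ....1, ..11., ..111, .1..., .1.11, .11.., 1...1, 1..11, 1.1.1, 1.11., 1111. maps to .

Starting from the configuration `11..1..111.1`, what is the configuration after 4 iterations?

.11..1111..1

111111..1111
1111.11..111
11.11..1..11
.11..1111..1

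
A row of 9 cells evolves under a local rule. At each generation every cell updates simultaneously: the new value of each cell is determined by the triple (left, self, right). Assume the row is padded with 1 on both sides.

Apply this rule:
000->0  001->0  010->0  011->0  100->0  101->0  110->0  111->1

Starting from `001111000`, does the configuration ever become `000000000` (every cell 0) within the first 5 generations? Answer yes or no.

yes

generation 1: 000110000
generation 2: 000000000
all cells are 0 at generation 2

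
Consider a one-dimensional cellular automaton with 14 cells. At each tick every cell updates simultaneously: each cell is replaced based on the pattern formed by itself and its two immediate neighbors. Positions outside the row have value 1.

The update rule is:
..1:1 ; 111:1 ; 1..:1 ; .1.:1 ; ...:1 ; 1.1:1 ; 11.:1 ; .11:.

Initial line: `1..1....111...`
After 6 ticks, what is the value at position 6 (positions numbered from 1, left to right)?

tick 1: 11111111.11111
tick 2: 111111111.1111
tick 3: 1111111111.111
tick 4: 11111111111.11
tick 5: 111111111111.1
tick 6: 1111111111111.
position 6 holds 1

1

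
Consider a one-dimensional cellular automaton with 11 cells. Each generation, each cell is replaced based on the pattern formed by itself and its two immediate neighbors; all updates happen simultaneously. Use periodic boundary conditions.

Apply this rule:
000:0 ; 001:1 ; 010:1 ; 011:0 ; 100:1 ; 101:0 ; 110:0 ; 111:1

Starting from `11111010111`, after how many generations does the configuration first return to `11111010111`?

11110010011
11101111101
11000111000
00101010101
11101010101
11001010100
00111010111
11010010010
00011111110
00101111101
11100111001
11011010110
00000010000
00000111000
00001010100
00011010110
00100010001
11110111011
11100010001
11010111010
00010010010
00111111111
11011111110
00001111100
00010111010
00110010011
11001111100
00110111011
11000010000
00100111001
11111010111

31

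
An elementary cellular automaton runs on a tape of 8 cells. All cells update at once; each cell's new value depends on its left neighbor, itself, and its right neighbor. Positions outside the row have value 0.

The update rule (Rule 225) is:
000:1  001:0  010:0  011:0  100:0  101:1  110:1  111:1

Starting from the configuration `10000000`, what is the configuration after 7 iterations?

10010000

00111111
10011111
00001111
11100111
01100011
00101001
10010000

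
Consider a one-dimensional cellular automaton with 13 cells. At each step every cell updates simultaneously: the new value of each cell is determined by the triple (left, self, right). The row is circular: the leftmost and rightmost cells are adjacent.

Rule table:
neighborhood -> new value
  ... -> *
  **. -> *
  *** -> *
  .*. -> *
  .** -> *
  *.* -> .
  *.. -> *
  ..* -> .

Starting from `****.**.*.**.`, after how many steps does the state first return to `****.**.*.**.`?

1

****.**.*.**.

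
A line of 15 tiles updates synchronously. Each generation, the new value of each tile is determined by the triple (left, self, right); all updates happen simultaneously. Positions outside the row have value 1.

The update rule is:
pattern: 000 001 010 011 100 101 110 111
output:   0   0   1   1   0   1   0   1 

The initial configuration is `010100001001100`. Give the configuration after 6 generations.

generation 1: 111100001001000
generation 2: 111000001001000
generation 3: 110000001001000
generation 4: 100000001001000
generation 5: 000000001001000
generation 6: 000000001001000

000000001001000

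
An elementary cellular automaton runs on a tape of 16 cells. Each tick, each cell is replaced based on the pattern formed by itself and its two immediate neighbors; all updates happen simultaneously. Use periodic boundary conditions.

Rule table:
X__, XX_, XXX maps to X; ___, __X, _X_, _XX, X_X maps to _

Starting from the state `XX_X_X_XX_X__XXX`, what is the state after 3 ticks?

XXXX______X__X__

XX______X__X__XX
XXX______X__X__X
XXXX______X__X__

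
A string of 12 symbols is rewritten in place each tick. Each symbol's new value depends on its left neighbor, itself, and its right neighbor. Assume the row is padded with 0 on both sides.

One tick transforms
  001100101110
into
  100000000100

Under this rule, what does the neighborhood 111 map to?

1

At position 9 the neighborhood is 111; the next row has 1 there.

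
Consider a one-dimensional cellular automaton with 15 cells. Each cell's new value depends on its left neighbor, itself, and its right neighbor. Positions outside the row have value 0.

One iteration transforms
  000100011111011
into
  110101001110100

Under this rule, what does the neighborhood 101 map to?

1

At position 12 the neighborhood is 101; the next row has 1 there.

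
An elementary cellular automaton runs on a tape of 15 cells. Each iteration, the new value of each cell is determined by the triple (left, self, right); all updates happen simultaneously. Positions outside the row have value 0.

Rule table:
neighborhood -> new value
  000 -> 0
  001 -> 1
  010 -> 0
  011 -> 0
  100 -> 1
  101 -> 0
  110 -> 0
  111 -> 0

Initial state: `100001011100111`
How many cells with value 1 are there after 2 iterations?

iteration 1: 010010000011000
iteration 2: 101101000100100
count of 1: 6

6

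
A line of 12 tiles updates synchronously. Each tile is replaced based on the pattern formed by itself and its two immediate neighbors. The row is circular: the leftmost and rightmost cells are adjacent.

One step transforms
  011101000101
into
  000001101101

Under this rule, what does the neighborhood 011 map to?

0

At position 1 the neighborhood is 011; the next row has 0 there.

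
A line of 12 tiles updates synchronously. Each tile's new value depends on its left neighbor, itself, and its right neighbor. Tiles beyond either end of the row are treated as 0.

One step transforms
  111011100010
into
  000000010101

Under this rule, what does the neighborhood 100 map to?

At position 7 the neighborhood is 100; the next row has 1 there.

1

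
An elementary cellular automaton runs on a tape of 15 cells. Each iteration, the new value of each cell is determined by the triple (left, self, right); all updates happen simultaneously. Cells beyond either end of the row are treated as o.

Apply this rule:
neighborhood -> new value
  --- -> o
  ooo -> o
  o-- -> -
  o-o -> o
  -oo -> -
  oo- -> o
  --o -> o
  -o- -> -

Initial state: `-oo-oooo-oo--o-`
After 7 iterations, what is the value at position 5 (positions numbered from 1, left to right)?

o-oo-oooo-o-o-o
oo-oo-oooo-o-o-
ooo-oo-oooo-o-o
oooo-oo-oooo-o-
ooooo-oo-oooo-o
oooooo-oo-oooo-
ooooooo-oo-oooo
position 5 holds o

o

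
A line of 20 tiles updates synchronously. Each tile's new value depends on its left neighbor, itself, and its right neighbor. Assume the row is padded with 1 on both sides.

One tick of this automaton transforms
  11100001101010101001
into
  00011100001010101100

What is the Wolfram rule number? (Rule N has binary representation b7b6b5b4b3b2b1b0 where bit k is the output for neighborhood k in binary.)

21

position 0: 111 → 0  (bit 7 = 0)
position 2: 110 → 0  (bit 6 = 0)
position 9: 101 → 0  (bit 5 = 0)
position 3: 100 → 1  (bit 4 = 1)
position 7: 011 → 0  (bit 3 = 0)
position 10: 010 → 1  (bit 2 = 1)
position 6: 001 → 0  (bit 1 = 0)
position 4: 000 → 1  (bit 0 = 1)
bits b7..b0 = 00010101 = 21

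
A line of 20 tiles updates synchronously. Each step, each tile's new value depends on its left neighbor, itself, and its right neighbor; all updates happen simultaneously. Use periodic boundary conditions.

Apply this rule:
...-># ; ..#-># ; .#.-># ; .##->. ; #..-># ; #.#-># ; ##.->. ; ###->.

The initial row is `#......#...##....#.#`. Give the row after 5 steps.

.##########..######.

.##########..######.
#..........##......#
.##########..######.  (repeats step 1; period 2)
step 5: .##########..######.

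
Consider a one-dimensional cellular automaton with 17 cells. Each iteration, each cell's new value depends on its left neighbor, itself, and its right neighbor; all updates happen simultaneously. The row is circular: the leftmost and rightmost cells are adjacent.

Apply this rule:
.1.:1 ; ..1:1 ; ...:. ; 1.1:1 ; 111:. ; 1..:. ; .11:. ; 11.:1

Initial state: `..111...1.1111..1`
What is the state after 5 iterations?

11.1.1.11..111111

iteration 1: .1..1..111...1.11
iteration 2: 11.11.1..1..111.1
iteration 3: .11.111.11.1..11.
iteration 4: 1.11..11.111.1.1.
iteration 5: 11.1.1.11..111111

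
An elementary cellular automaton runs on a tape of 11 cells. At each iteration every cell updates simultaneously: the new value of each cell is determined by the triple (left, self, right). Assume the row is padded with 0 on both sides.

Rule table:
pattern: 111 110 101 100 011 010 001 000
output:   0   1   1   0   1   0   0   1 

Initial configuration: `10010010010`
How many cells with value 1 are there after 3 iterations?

00000000000
11111111111
10000000001
count of 1: 2

2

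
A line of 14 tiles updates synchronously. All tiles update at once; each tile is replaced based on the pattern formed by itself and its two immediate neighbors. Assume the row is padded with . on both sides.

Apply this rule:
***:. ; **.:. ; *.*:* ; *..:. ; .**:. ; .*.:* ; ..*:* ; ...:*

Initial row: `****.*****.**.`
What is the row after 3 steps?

....*.....*...
*****.*****.**
.....*.....*..

.....*.....*..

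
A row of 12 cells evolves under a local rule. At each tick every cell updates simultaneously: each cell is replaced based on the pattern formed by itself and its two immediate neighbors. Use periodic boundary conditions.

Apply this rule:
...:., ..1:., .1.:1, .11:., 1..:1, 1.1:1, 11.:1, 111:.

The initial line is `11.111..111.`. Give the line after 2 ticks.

1.11..11...1

.11..11...11
1.11..11...1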